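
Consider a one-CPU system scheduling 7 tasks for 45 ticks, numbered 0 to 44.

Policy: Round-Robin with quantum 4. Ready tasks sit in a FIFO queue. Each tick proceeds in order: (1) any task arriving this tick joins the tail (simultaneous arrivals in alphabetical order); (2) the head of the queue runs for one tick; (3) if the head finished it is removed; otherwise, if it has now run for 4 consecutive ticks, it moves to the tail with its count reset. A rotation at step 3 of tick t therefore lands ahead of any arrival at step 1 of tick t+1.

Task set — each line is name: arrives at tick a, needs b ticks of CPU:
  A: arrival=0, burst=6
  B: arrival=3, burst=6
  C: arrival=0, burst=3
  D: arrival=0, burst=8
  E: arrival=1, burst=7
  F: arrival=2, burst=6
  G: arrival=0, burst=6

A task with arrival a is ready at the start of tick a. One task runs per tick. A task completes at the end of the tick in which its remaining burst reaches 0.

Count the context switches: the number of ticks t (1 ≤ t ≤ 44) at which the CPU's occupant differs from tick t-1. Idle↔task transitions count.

t=0: queue=[A,C,D,G] q_used=0 → run A
t=1: queue=[A,C,D,G,E] q_used=1 → run A
t=2: queue=[A,C,D,G,E,F] q_used=2 → run A
t=3: queue=[A,C,D,G,E,F,B] q_used=3 → run A
t=4: queue=[C,D,G,E,F,B,A] q_used=0 → run C
t=5: queue=[C,D,G,E,F,B,A] q_used=1 → run C
t=6: queue=[C,D,G,E,F,B,A] q_used=2 → run C
t=7: queue=[D,G,E,F,B,A] q_used=0 → run D
t=8: queue=[D,G,E,F,B,A] q_used=1 → run D
t=9: queue=[D,G,E,F,B,A] q_used=2 → run D
t=10: queue=[D,G,E,F,B,A] q_used=3 → run D
t=11: queue=[G,E,F,B,A,D] q_used=0 → run G
t=12: queue=[G,E,F,B,A,D] q_used=1 → run G
t=13: queue=[G,E,F,B,A,D] q_used=2 → run G
t=14: queue=[G,E,F,B,A,D] q_used=3 → run G
t=15: queue=[E,F,B,A,D,G] q_used=0 → run E
t=16: queue=[E,F,B,A,D,G] q_used=1 → run E
t=17: queue=[E,F,B,A,D,G] q_used=2 → run E
t=18: queue=[E,F,B,A,D,G] q_used=3 → run E
t=19: queue=[F,B,A,D,G,E] q_used=0 → run F
t=20: queue=[F,B,A,D,G,E] q_used=1 → run F
t=21: queue=[F,B,A,D,G,E] q_used=2 → run F
t=22: queue=[F,B,A,D,G,E] q_used=3 → run F
t=23: queue=[B,A,D,G,E,F] q_used=0 → run B
t=24: queue=[B,A,D,G,E,F] q_used=1 → run B
t=25: queue=[B,A,D,G,E,F] q_used=2 → run B
t=26: queue=[B,A,D,G,E,F] q_used=3 → run B
t=27: queue=[A,D,G,E,F,B] q_used=0 → run A
t=28: queue=[A,D,G,E,F,B] q_used=1 → run A
t=29: queue=[D,G,E,F,B] q_used=0 → run D
t=30: queue=[D,G,E,F,B] q_used=1 → run D
t=31: queue=[D,G,E,F,B] q_used=2 → run D
t=32: queue=[D,G,E,F,B] q_used=3 → run D
t=33: queue=[G,E,F,B] q_used=0 → run G
t=34: queue=[G,E,F,B] q_used=1 → run G
t=35: queue=[E,F,B] q_used=0 → run E
t=36: queue=[E,F,B] q_used=1 → run E
t=37: queue=[E,F,B] q_used=2 → run E
t=38: queue=[F,B] q_used=0 → run F
t=39: queue=[F,B] q_used=1 → run F
t=40: queue=[B] q_used=0 → run B
t=41: queue=[B] q_used=1 → run B
t=42: (idle)
t=43: (idle)
t=44: (idle)

context switches = 13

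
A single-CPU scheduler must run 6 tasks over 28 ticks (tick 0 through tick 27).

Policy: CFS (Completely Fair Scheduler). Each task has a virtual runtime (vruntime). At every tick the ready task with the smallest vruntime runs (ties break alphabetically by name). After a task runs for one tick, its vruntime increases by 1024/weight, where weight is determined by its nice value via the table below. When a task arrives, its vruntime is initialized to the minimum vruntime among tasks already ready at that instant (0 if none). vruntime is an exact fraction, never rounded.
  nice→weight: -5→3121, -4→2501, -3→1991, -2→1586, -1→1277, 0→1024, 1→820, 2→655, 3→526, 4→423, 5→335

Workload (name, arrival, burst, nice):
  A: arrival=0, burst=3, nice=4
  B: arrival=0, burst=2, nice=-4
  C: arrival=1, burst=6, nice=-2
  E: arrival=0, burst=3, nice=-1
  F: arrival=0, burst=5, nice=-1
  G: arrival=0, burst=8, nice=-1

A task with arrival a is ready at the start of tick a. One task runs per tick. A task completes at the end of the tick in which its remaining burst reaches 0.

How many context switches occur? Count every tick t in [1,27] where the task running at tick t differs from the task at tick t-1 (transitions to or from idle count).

context switches = 26

t=0: vr[A=0 B=0 E=0 F=0 G=0] → run A
t=1: vr[A=1024/423 B=0 C=0 E=0 F=0 G=0] → run B
t=2: vr[A=1024/423 B=1024/2501 C=0 E=0 F=0 G=0] → run C
t=3: vr[A=1024/423 B=1024/2501 C=512/793 E=0 F=0 G=0] → run E
t=4: vr[A=1024/423 B=1024/2501 C=512/793 E=1024/1277 F=0 G=0] → run F
t=5: vr[A=1024/423 B=1024/2501 C=512/793 E=1024/1277 F=1024/1277 G=0] → run G
t=6: vr[A=1024/423 B=1024/2501 C=512/793 E=1024/1277 F=1024/1277 G=1024/1277] → run B
t=7: vr[A=1024/423 C=512/793 E=1024/1277 F=1024/1277 G=1024/1277] → run C
t=8: vr[A=1024/423 C=1024/793 E=1024/1277 F=1024/1277 G=1024/1277] → run E
t=9: vr[A=1024/423 C=1024/793 E=2048/1277 F=1024/1277 G=1024/1277] → run F
t=10: vr[A=1024/423 C=1024/793 E=2048/1277 F=2048/1277 G=1024/1277] → run G
t=11: vr[A=1024/423 C=1024/793 E=2048/1277 F=2048/1277 G=2048/1277] → run C
t=12: vr[A=1024/423 C=1536/793 E=2048/1277 F=2048/1277 G=2048/1277] → run E
t=13: vr[A=1024/423 C=1536/793 F=2048/1277 G=2048/1277] → run F
t=14: vr[A=1024/423 C=1536/793 F=3072/1277 G=2048/1277] → run G
t=15: vr[A=1024/423 C=1536/793 F=3072/1277 G=3072/1277] → run C
t=16: vr[A=1024/423 C=2048/793 F=3072/1277 G=3072/1277] → run F
t=17: vr[A=1024/423 C=2048/793 F=4096/1277 G=3072/1277] → run G
t=18: vr[A=1024/423 C=2048/793 F=4096/1277 G=4096/1277] → run A
t=19: vr[A=2048/423 C=2048/793 F=4096/1277 G=4096/1277] → run C
t=20: vr[A=2048/423 C=2560/793 F=4096/1277 G=4096/1277] → run F
t=21: vr[A=2048/423 C=2560/793 G=4096/1277] → run G
t=22: vr[A=2048/423 C=2560/793 G=5120/1277] → run C
t=23: vr[A=2048/423 G=5120/1277] → run G
t=24: vr[A=2048/423 G=6144/1277] → run G
t=25: vr[A=2048/423 G=7168/1277] → run A
t=26: vr[G=7168/1277] → run G
t=27: (idle)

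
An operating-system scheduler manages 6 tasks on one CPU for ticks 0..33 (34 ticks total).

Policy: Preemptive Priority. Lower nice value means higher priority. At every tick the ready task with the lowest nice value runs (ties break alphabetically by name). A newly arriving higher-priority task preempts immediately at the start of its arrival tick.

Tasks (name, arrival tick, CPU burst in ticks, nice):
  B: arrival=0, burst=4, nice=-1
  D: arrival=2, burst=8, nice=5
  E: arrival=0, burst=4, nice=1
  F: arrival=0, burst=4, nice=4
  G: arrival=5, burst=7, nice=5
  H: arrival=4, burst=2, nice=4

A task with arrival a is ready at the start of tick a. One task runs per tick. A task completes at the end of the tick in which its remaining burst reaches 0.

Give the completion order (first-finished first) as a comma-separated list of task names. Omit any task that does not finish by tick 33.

t=0: ready={B,E,F} → run B
t=1: ready={B,E,F} → run B
t=2: ready={B,D,E,F} → run B
t=3: ready={B,D,E,F} → run B
t=4: ready={D,E,F,H} → run E
t=5: ready={D,E,F,G,H} → run E
t=6: ready={D,E,F,G,H} → run E
t=7: ready={D,E,F,G,H} → run E
t=8: ready={D,F,G,H} → run F
t=9: ready={D,F,G,H} → run F
t=10: ready={D,F,G,H} → run F
t=11: ready={D,F,G,H} → run F
t=12: ready={D,G,H} → run H
t=13: ready={D,G,H} → run H
t=14: ready={D,G} → run D
t=15: ready={D,G} → run D
t=16: ready={D,G} → run D
t=17: ready={D,G} → run D
t=18: ready={D,G} → run D
t=19: ready={D,G} → run D
t=20: ready={D,G} → run D
t=21: ready={D,G} → run D
t=22: ready={G} → run G
t=23: ready={G} → run G
t=24: ready={G} → run G
t=25: ready={G} → run G
t=26: ready={G} → run G
t=27: ready={G} → run G
t=28: ready={G} → run G
t=29: (idle)
t=30: (idle)
t=31: (idle)
t=32: (idle)
t=33: (idle)

completion order = B, E, F, H, D, G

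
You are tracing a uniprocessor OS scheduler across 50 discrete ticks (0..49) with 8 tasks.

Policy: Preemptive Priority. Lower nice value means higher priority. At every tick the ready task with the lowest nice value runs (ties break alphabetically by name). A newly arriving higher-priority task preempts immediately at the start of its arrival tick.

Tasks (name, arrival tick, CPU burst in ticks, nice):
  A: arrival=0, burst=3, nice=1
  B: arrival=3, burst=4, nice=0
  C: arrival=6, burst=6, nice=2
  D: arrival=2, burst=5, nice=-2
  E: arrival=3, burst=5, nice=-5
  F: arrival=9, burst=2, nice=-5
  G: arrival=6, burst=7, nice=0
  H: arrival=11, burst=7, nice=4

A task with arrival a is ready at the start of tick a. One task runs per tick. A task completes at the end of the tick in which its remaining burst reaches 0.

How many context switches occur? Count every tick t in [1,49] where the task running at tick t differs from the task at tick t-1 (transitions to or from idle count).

t=0: ready={A} → run A
t=1: ready={A} → run A
t=2: ready={A,D} → run D
t=3: ready={A,B,D,E} → run E
t=4: ready={A,B,D,E} → run E
t=5: ready={A,B,D,E} → run E
t=6: ready={A,B,C,D,E,G} → run E
t=7: ready={A,B,C,D,E,G} → run E
t=8: ready={A,B,C,D,G} → run D
t=9: ready={A,B,C,D,F,G} → run F
t=10: ready={A,B,C,D,F,G} → run F
t=11: ready={A,B,C,D,G,H} → run D
t=12: ready={A,B,C,D,G,H} → run D
t=13: ready={A,B,C,D,G,H} → run D
t=14: ready={A,B,C,G,H} → run B
t=15: ready={A,B,C,G,H} → run B
t=16: ready={A,B,C,G,H} → run B
t=17: ready={A,B,C,G,H} → run B
t=18: ready={A,C,G,H} → run G
t=19: ready={A,C,G,H} → run G
t=20: ready={A,C,G,H} → run G
t=21: ready={A,C,G,H} → run G
t=22: ready={A,C,G,H} → run G
t=23: ready={A,C,G,H} → run G
t=24: ready={A,C,G,H} → run G
t=25: ready={A,C,H} → run A
t=26: ready={C,H} → run C
t=27: ready={C,H} → run C
t=28: ready={C,H} → run C
t=29: ready={C,H} → run C
t=30: ready={C,H} → run C
t=31: ready={C,H} → run C
t=32: ready={H} → run H
t=33: ready={H} → run H
t=34: ready={H} → run H
t=35: ready={H} → run H
t=36: ready={H} → run H
t=37: ready={H} → run H
t=38: ready={H} → run H
t=39: (idle)
t=40: (idle)
t=41: (idle)
t=42: (idle)
t=43: (idle)
t=44: (idle)
t=45: (idle)
t=46: (idle)
t=47: (idle)
t=48: (idle)
t=49: (idle)

context switches = 11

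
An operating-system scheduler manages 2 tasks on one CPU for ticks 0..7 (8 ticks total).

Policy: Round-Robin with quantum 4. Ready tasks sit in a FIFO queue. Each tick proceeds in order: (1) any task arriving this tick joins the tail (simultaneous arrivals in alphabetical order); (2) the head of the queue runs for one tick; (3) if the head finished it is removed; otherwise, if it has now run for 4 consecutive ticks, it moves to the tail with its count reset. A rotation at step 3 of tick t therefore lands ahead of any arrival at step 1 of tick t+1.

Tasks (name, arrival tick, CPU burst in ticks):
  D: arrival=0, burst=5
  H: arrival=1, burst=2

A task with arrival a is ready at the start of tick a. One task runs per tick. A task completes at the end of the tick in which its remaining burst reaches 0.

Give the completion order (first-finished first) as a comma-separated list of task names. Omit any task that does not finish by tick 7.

t=0: queue=[D] q_used=0 → run D
t=1: queue=[D,H] q_used=1 → run D
t=2: queue=[D,H] q_used=2 → run D
t=3: queue=[D,H] q_used=3 → run D
t=4: queue=[H,D] q_used=0 → run H
t=5: queue=[H,D] q_used=1 → run H
t=6: queue=[D] q_used=0 → run D
t=7: (idle)

completion order = H, D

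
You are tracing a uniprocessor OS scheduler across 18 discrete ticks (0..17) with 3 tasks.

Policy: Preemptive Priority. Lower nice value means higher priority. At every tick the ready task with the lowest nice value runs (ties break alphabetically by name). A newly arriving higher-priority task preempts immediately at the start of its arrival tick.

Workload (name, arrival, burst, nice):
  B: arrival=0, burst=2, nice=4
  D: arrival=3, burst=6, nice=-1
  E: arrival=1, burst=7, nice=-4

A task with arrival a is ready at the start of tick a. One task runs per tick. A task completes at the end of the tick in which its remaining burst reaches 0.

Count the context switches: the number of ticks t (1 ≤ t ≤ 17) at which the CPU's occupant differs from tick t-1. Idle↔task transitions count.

t=0: ready={B} → run B
t=1: ready={B,E} → run E
t=2: ready={B,E} → run E
t=3: ready={B,D,E} → run E
t=4: ready={B,D,E} → run E
t=5: ready={B,D,E} → run E
t=6: ready={B,D,E} → run E
t=7: ready={B,D,E} → run E
t=8: ready={B,D} → run D
t=9: ready={B,D} → run D
t=10: ready={B,D} → run D
t=11: ready={B,D} → run D
t=12: ready={B,D} → run D
t=13: ready={B,D} → run D
t=14: ready={B} → run B
t=15: (idle)
t=16: (idle)
t=17: (idle)

context switches = 4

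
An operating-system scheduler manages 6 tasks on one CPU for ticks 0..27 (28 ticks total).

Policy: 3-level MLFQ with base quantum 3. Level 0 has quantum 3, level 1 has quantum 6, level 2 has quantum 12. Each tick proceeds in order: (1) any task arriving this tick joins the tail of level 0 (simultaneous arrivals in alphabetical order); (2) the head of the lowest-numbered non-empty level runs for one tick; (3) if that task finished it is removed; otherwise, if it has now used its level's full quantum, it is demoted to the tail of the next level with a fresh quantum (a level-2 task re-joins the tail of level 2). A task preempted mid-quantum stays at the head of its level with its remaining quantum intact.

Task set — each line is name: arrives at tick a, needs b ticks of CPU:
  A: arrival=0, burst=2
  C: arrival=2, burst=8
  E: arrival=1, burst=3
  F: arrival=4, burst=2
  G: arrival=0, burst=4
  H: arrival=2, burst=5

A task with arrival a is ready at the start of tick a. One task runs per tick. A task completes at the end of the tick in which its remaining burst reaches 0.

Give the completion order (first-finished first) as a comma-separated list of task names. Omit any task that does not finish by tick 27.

t=0: L0/L1/L2 = AG/-/- → run A
t=1: L0/L1/L2 = AGE/-/- → run A
t=2: L0/L1/L2 = GECH/-/- → run G
t=3: L0/L1/L2 = GECH/-/- → run G
t=4: L0/L1/L2 = GECHF/-/- → run G
t=5: L0/L1/L2 = ECHF/G/- → run E
t=6: L0/L1/L2 = ECHF/G/- → run E
t=7: L0/L1/L2 = ECHF/G/- → run E
t=8: L0/L1/L2 = CHF/G/- → run C
t=9: L0/L1/L2 = CHF/G/- → run C
t=10: L0/L1/L2 = CHF/G/- → run C
t=11: L0/L1/L2 = HF/GC/- → run H
t=12: L0/L1/L2 = HF/GC/- → run H
t=13: L0/L1/L2 = HF/GC/- → run H
t=14: L0/L1/L2 = F/GCH/- → run F
t=15: L0/L1/L2 = F/GCH/- → run F
t=16: L0/L1/L2 = -/GCH/- → run G
t=17: L0/L1/L2 = -/CH/- → run C
t=18: L0/L1/L2 = -/CH/- → run C
t=19: L0/L1/L2 = -/CH/- → run C
t=20: L0/L1/L2 = -/CH/- → run C
t=21: L0/L1/L2 = -/CH/- → run C
t=22: L0/L1/L2 = -/H/- → run H
t=23: L0/L1/L2 = -/H/- → run H
t=24: (idle)
t=25: (idle)
t=26: (idle)
t=27: (idle)

completion order = A, E, F, G, C, H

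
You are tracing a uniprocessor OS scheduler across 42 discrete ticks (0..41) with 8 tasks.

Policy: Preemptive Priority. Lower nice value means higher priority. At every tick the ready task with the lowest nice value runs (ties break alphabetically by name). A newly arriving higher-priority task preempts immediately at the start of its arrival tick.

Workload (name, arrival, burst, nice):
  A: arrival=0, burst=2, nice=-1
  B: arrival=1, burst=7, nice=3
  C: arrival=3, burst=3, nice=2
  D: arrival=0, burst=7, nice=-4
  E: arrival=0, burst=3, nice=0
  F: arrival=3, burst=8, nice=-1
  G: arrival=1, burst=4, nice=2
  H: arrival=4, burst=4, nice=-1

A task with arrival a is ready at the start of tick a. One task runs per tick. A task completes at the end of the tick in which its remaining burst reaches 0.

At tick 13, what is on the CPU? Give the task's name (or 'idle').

running at tick 13 = F

t=0: ready={A,D,E} → run D
t=1: ready={A,B,D,E,G} → run D
t=2: ready={A,B,D,E,G} → run D
t=3: ready={A,B,C,D,E,F,G} → run D
t=4: ready={A,B,C,D,E,F,G,H} → run D
t=5: ready={A,B,C,D,E,F,G,H} → run D
t=6: ready={A,B,C,D,E,F,G,H} → run D
t=7: ready={A,B,C,E,F,G,H} → run A
t=8: ready={A,B,C,E,F,G,H} → run A
t=9: ready={B,C,E,F,G,H} → run F
t=10: ready={B,C,E,F,G,H} → run F
t=11: ready={B,C,E,F,G,H} → run F
t=12: ready={B,C,E,F,G,H} → run F
t=13: ready={B,C,E,F,G,H} → run F
t=14: ready={B,C,E,F,G,H} → run F
t=15: ready={B,C,E,F,G,H} → run F
t=16: ready={B,C,E,F,G,H} → run F
t=17: ready={B,C,E,G,H} → run H
t=18: ready={B,C,E,G,H} → run H
t=19: ready={B,C,E,G,H} → run H
t=20: ready={B,C,E,G,H} → run H
t=21: ready={B,C,E,G} → run E
t=22: ready={B,C,E,G} → run E
t=23: ready={B,C,E,G} → run E
t=24: ready={B,C,G} → run C
t=25: ready={B,C,G} → run C
t=26: ready={B,C,G} → run C
t=27: ready={B,G} → run G
t=28: ready={B,G} → run G
t=29: ready={B,G} → run G
t=30: ready={B,G} → run G
t=31: ready={B} → run B
t=32: ready={B} → run B
t=33: ready={B} → run B
t=34: ready={B} → run B
t=35: ready={B} → run B
t=36: ready={B} → run B
t=37: ready={B} → run B
t=38: (idle)
t=39: (idle)
t=40: (idle)
t=41: (idle)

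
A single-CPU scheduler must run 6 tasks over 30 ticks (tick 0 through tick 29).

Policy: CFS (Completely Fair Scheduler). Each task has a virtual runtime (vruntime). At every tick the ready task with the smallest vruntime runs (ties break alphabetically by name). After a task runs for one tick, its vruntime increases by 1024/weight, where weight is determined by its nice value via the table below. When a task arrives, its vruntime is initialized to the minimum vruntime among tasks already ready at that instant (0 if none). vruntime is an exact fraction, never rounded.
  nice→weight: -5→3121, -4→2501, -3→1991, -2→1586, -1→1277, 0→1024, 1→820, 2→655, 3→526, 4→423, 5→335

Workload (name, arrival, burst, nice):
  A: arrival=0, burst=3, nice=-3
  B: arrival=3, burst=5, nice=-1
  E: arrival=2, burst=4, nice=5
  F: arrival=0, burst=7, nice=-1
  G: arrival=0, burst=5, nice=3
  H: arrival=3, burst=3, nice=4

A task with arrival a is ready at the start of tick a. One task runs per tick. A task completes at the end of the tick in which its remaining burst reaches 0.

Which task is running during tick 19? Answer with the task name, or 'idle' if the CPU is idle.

running at tick 19 = G

t=0: vr[A=0 F=0 G=0] → run A
t=1: vr[A=1024/1991 F=0 G=0] → run F
t=2: vr[A=1024/1991 E=0 F=1024/1277 G=0] → run E
t=3: vr[A=1024/1991 B=0 E=1024/335 F=1024/1277 G=0 H=0] → run B
t=4: vr[A=1024/1991 B=1024/1277 E=1024/335 F=1024/1277 G=0 H=0] → run G
t=5: vr[A=1024/1991 B=1024/1277 E=1024/335 F=1024/1277 G=512/263 H=0] → run H
t=6: vr[A=1024/1991 B=1024/1277 E=1024/335 F=1024/1277 G=512/263 H=1024/423] → run A
t=7: vr[A=2048/1991 B=1024/1277 E=1024/335 F=1024/1277 G=512/263 H=1024/423] → run B
t=8: vr[A=2048/1991 B=2048/1277 E=1024/335 F=1024/1277 G=512/263 H=1024/423] → run F
t=9: vr[A=2048/1991 B=2048/1277 E=1024/335 F=2048/1277 G=512/263 H=1024/423] → run A
t=10: vr[B=2048/1277 E=1024/335 F=2048/1277 G=512/263 H=1024/423] → run B
t=11: vr[B=3072/1277 E=1024/335 F=2048/1277 G=512/263 H=1024/423] → run F
t=12: vr[B=3072/1277 E=1024/335 F=3072/1277 G=512/263 H=1024/423] → run G
t=13: vr[B=3072/1277 E=1024/335 F=3072/1277 G=1024/263 H=1024/423] → run B
t=14: vr[B=4096/1277 E=1024/335 F=3072/1277 G=1024/263 H=1024/423] → run F
t=15: vr[B=4096/1277 E=1024/335 F=4096/1277 G=1024/263 H=1024/423] → run H
t=16: vr[B=4096/1277 E=1024/335 F=4096/1277 G=1024/263 H=2048/423] → run E
t=17: vr[B=4096/1277 E=2048/335 F=4096/1277 G=1024/263 H=2048/423] → run B
t=18: vr[E=2048/335 F=4096/1277 G=1024/263 H=2048/423] → run F
t=19: vr[E=2048/335 F=5120/1277 G=1024/263 H=2048/423] → run G
t=20: vr[E=2048/335 F=5120/1277 G=1536/263 H=2048/423] → run F
t=21: vr[E=2048/335 F=6144/1277 G=1536/263 H=2048/423] → run F
t=22: vr[E=2048/335 G=1536/263 H=2048/423] → run H
t=23: vr[E=2048/335 G=1536/263] → run G
t=24: vr[E=2048/335 G=2048/263] → run E
t=25: vr[E=3072/335 G=2048/263] → run G
t=26: vr[E=3072/335] → run E
t=27: (idle)
t=28: (idle)
t=29: (idle)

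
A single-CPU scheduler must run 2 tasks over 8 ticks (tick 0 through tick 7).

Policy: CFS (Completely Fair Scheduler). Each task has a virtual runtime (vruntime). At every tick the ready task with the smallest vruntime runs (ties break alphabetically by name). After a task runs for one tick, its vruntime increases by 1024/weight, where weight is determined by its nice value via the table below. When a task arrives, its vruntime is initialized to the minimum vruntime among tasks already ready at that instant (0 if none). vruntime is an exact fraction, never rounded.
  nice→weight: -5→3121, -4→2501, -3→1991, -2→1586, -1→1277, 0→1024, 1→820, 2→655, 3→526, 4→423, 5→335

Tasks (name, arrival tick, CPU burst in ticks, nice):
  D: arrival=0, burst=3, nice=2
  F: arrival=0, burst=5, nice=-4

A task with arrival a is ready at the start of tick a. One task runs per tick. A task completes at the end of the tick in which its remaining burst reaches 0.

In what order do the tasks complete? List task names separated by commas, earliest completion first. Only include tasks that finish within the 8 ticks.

t=0: vr[D=0 F=0] → run D
t=1: vr[D=1024/655 F=0] → run F
t=2: vr[D=1024/655 F=1024/2501] → run F
t=3: vr[D=1024/655 F=2048/2501] → run F
t=4: vr[D=1024/655 F=3072/2501] → run F
t=5: vr[D=1024/655 F=4096/2501] → run D
t=6: vr[D=2048/655 F=4096/2501] → run F
t=7: vr[D=2048/655] → run D

completion order = F, D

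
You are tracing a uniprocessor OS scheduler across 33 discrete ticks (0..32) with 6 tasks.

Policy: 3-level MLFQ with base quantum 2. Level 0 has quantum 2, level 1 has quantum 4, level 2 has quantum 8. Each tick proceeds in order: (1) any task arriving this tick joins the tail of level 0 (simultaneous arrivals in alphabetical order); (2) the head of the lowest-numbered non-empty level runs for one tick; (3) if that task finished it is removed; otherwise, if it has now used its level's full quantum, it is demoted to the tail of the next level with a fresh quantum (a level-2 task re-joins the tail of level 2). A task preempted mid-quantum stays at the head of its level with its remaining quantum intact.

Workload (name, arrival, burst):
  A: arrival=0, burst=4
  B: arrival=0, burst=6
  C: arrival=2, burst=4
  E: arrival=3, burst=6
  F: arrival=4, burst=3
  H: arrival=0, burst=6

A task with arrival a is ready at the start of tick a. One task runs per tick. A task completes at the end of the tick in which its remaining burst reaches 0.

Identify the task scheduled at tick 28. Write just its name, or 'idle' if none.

running at tick 28 = F

t=0: L0/L1/L2 = ABH/-/- → run A
t=1: L0/L1/L2 = ABH/-/- → run A
t=2: L0/L1/L2 = BHC/A/- → run B
t=3: L0/L1/L2 = BHCE/A/- → run B
t=4: L0/L1/L2 = HCEF/AB/- → run H
t=5: L0/L1/L2 = HCEF/AB/- → run H
t=6: L0/L1/L2 = CEF/ABH/- → run C
t=7: L0/L1/L2 = CEF/ABH/- → run C
t=8: L0/L1/L2 = EF/ABHC/- → run E
t=9: L0/L1/L2 = EF/ABHC/- → run E
t=10: L0/L1/L2 = F/ABHCE/- → run F
t=11: L0/L1/L2 = F/ABHCE/- → run F
t=12: L0/L1/L2 = -/ABHCEF/- → run A
t=13: L0/L1/L2 = -/ABHCEF/- → run A
t=14: L0/L1/L2 = -/BHCEF/- → run B
t=15: L0/L1/L2 = -/BHCEF/- → run B
t=16: L0/L1/L2 = -/BHCEF/- → run B
t=17: L0/L1/L2 = -/BHCEF/- → run B
t=18: L0/L1/L2 = -/HCEF/- → run H
t=19: L0/L1/L2 = -/HCEF/- → run H
t=20: L0/L1/L2 = -/HCEF/- → run H
t=21: L0/L1/L2 = -/HCEF/- → run H
t=22: L0/L1/L2 = -/CEF/- → run C
t=23: L0/L1/L2 = -/CEF/- → run C
t=24: L0/L1/L2 = -/EF/- → run E
t=25: L0/L1/L2 = -/EF/- → run E
t=26: L0/L1/L2 = -/EF/- → run E
t=27: L0/L1/L2 = -/EF/- → run E
t=28: L0/L1/L2 = -/F/- → run F
t=29: (idle)
t=30: (idle)
t=31: (idle)
t=32: (idle)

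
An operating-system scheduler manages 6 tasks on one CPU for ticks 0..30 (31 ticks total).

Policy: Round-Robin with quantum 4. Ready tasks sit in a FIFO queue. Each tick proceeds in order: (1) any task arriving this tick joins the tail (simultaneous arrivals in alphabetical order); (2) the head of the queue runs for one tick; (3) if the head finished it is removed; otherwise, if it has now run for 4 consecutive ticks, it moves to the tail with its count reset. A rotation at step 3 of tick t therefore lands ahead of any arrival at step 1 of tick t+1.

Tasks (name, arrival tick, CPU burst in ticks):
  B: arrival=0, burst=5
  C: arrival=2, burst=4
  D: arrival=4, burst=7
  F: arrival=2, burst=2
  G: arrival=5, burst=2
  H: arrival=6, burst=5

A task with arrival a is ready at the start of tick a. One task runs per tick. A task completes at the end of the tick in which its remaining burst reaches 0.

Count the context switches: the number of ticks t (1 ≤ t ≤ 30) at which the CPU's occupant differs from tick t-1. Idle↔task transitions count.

t=0: queue=[B] q_used=0 → run B
t=1: queue=[B] q_used=1 → run B
t=2: queue=[B,C,F] q_used=2 → run B
t=3: queue=[B,C,F] q_used=3 → run B
t=4: queue=[C,F,B,D] q_used=0 → run C
t=5: queue=[C,F,B,D,G] q_used=1 → run C
t=6: queue=[C,F,B,D,G,H] q_used=2 → run C
t=7: queue=[C,F,B,D,G,H] q_used=3 → run C
t=8: queue=[F,B,D,G,H] q_used=0 → run F
t=9: queue=[F,B,D,G,H] q_used=1 → run F
t=10: queue=[B,D,G,H] q_used=0 → run B
t=11: queue=[D,G,H] q_used=0 → run D
t=12: queue=[D,G,H] q_used=1 → run D
t=13: queue=[D,G,H] q_used=2 → run D
t=14: queue=[D,G,H] q_used=3 → run D
t=15: queue=[G,H,D] q_used=0 → run G
t=16: queue=[G,H,D] q_used=1 → run G
t=17: queue=[H,D] q_used=0 → run H
t=18: queue=[H,D] q_used=1 → run H
t=19: queue=[H,D] q_used=2 → run H
t=20: queue=[H,D] q_used=3 → run H
t=21: queue=[D,H] q_used=0 → run D
t=22: queue=[D,H] q_used=1 → run D
t=23: queue=[D,H] q_used=2 → run D
t=24: queue=[H] q_used=0 → run H
t=25: (idle)
t=26: (idle)
t=27: (idle)
t=28: (idle)
t=29: (idle)
t=30: (idle)

context switches = 9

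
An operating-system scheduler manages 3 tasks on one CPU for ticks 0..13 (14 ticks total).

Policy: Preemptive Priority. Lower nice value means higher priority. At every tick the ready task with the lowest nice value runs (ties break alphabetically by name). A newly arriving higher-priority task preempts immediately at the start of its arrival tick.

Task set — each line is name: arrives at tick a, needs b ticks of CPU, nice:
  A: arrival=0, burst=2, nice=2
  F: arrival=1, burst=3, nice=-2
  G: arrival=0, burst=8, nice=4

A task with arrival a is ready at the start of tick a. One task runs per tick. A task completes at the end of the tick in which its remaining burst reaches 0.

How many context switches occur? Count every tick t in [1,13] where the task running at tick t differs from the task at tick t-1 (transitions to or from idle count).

context switches = 4

t=0: ready={A,G} → run A
t=1: ready={A,F,G} → run F
t=2: ready={A,F,G} → run F
t=3: ready={A,F,G} → run F
t=4: ready={A,G} → run A
t=5: ready={G} → run G
t=6: ready={G} → run G
t=7: ready={G} → run G
t=8: ready={G} → run G
t=9: ready={G} → run G
t=10: ready={G} → run G
t=11: ready={G} → run G
t=12: ready={G} → run G
t=13: (idle)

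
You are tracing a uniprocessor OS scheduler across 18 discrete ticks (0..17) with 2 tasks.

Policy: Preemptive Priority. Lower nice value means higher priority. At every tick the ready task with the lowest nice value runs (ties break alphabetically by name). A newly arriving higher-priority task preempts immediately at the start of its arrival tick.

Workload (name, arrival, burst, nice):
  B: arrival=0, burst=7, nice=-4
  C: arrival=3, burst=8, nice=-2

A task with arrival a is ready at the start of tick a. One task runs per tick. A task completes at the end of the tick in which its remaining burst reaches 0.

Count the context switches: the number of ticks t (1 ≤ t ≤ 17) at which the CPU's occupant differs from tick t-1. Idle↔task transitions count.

t=0: ready={B} → run B
t=1: ready={B} → run B
t=2: ready={B} → run B
t=3: ready={B,C} → run B
t=4: ready={B,C} → run B
t=5: ready={B,C} → run B
t=6: ready={B,C} → run B
t=7: ready={C} → run C
t=8: ready={C} → run C
t=9: ready={C} → run C
t=10: ready={C} → run C
t=11: ready={C} → run C
t=12: ready={C} → run C
t=13: ready={C} → run C
t=14: ready={C} → run C
t=15: (idle)
t=16: (idle)
t=17: (idle)

context switches = 2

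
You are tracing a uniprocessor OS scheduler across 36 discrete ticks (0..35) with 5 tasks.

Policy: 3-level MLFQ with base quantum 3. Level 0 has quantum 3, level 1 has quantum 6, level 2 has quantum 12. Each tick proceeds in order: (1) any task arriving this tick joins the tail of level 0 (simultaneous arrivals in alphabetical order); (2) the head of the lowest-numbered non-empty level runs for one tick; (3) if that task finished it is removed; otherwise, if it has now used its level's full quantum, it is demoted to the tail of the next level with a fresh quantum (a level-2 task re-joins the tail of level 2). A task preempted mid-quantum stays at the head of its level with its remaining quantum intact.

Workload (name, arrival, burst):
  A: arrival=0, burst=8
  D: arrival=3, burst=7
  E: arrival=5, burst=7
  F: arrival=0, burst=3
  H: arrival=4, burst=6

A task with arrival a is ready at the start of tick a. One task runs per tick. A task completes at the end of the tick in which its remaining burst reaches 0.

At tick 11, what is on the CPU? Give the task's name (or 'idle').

running at tick 11 = H

t=0: L0/L1/L2 = AF/-/- → run A
t=1: L0/L1/L2 = AF/-/- → run A
t=2: L0/L1/L2 = AF/-/- → run A
t=3: L0/L1/L2 = FD/A/- → run F
t=4: L0/L1/L2 = FDH/A/- → run F
t=5: L0/L1/L2 = FDHE/A/- → run F
t=6: L0/L1/L2 = DHE/A/- → run D
t=7: L0/L1/L2 = DHE/A/- → run D
t=8: L0/L1/L2 = DHE/A/- → run D
t=9: L0/L1/L2 = HE/AD/- → run H
t=10: L0/L1/L2 = HE/AD/- → run H
t=11: L0/L1/L2 = HE/AD/- → run H
t=12: L0/L1/L2 = E/ADH/- → run E
t=13: L0/L1/L2 = E/ADH/- → run E
t=14: L0/L1/L2 = E/ADH/- → run E
t=15: L0/L1/L2 = -/ADHE/- → run A
t=16: L0/L1/L2 = -/ADHE/- → run A
t=17: L0/L1/L2 = -/ADHE/- → run A
t=18: L0/L1/L2 = -/ADHE/- → run A
t=19: L0/L1/L2 = -/ADHE/- → run A
t=20: L0/L1/L2 = -/DHE/- → run D
t=21: L0/L1/L2 = -/DHE/- → run D
t=22: L0/L1/L2 = -/DHE/- → run D
t=23: L0/L1/L2 = -/DHE/- → run D
t=24: L0/L1/L2 = -/HE/- → run H
t=25: L0/L1/L2 = -/HE/- → run H
t=26: L0/L1/L2 = -/HE/- → run H
t=27: L0/L1/L2 = -/E/- → run E
t=28: L0/L1/L2 = -/E/- → run E
t=29: L0/L1/L2 = -/E/- → run E
t=30: L0/L1/L2 = -/E/- → run E
t=31: (idle)
t=32: (idle)
t=33: (idle)
t=34: (idle)
t=35: (idle)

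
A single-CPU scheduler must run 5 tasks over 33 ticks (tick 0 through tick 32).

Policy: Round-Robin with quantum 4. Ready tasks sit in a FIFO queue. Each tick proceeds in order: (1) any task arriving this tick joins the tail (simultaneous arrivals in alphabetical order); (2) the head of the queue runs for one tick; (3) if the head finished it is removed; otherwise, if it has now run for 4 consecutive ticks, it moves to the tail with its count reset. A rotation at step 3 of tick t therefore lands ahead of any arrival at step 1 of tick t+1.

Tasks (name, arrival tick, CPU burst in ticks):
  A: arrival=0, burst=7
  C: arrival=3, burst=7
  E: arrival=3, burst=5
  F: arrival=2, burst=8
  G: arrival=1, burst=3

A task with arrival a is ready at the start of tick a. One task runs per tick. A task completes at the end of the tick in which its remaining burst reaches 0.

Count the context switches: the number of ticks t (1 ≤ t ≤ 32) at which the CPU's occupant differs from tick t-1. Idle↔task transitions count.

context switches = 9

t=0: queue=[A] q_used=0 → run A
t=1: queue=[A,G] q_used=1 → run A
t=2: queue=[A,G,F] q_used=2 → run A
t=3: queue=[A,G,F,C,E] q_used=3 → run A
t=4: queue=[G,F,C,E,A] q_used=0 → run G
t=5: queue=[G,F,C,E,A] q_used=1 → run G
t=6: queue=[G,F,C,E,A] q_used=2 → run G
t=7: queue=[F,C,E,A] q_used=0 → run F
t=8: queue=[F,C,E,A] q_used=1 → run F
t=9: queue=[F,C,E,A] q_used=2 → run F
t=10: queue=[F,C,E,A] q_used=3 → run F
t=11: queue=[C,E,A,F] q_used=0 → run C
t=12: queue=[C,E,A,F] q_used=1 → run C
t=13: queue=[C,E,A,F] q_used=2 → run C
t=14: queue=[C,E,A,F] q_used=3 → run C
t=15: queue=[E,A,F,C] q_used=0 → run E
t=16: queue=[E,A,F,C] q_used=1 → run E
t=17: queue=[E,A,F,C] q_used=2 → run E
t=18: queue=[E,A,F,C] q_used=3 → run E
t=19: queue=[A,F,C,E] q_used=0 → run A
t=20: queue=[A,F,C,E] q_used=1 → run A
t=21: queue=[A,F,C,E] q_used=2 → run A
t=22: queue=[F,C,E] q_used=0 → run F
t=23: queue=[F,C,E] q_used=1 → run F
t=24: queue=[F,C,E] q_used=2 → run F
t=25: queue=[F,C,E] q_used=3 → run F
t=26: queue=[C,E] q_used=0 → run C
t=27: queue=[C,E] q_used=1 → run C
t=28: queue=[C,E] q_used=2 → run C
t=29: queue=[E] q_used=0 → run E
t=30: (idle)
t=31: (idle)
t=32: (idle)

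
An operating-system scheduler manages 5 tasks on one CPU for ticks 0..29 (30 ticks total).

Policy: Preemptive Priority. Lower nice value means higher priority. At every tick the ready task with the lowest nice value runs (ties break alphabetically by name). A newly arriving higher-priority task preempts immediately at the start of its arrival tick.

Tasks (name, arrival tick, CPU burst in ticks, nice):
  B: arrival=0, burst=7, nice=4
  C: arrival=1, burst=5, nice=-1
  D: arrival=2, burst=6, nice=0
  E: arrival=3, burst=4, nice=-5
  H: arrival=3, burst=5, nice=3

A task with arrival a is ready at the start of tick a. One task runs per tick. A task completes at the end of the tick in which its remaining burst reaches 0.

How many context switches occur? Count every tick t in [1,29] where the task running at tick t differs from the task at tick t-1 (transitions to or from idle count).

context switches = 7

t=0: ready={B} → run B
t=1: ready={B,C} → run C
t=2: ready={B,C,D} → run C
t=3: ready={B,C,D,E,H} → run E
t=4: ready={B,C,D,E,H} → run E
t=5: ready={B,C,D,E,H} → run E
t=6: ready={B,C,D,E,H} → run E
t=7: ready={B,C,D,H} → run C
t=8: ready={B,C,D,H} → run C
t=9: ready={B,C,D,H} → run C
t=10: ready={B,D,H} → run D
t=11: ready={B,D,H} → run D
t=12: ready={B,D,H} → run D
t=13: ready={B,D,H} → run D
t=14: ready={B,D,H} → run D
t=15: ready={B,D,H} → run D
t=16: ready={B,H} → run H
t=17: ready={B,H} → run H
t=18: ready={B,H} → run H
t=19: ready={B,H} → run H
t=20: ready={B,H} → run H
t=21: ready={B} → run B
t=22: ready={B} → run B
t=23: ready={B} → run B
t=24: ready={B} → run B
t=25: ready={B} → run B
t=26: ready={B} → run B
t=27: (idle)
t=28: (idle)
t=29: (idle)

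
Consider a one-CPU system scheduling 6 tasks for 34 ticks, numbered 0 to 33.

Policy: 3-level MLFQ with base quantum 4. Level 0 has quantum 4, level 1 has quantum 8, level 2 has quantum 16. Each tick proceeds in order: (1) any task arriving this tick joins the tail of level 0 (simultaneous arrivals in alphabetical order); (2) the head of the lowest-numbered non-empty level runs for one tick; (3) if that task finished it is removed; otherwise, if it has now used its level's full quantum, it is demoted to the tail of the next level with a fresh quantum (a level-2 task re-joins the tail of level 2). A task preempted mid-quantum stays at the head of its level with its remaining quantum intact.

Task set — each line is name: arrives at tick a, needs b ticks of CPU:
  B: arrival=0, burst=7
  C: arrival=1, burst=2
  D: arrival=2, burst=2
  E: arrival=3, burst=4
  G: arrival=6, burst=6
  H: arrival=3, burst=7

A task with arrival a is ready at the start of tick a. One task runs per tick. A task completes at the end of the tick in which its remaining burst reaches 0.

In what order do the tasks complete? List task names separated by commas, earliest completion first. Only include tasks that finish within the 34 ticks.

completion order = C, D, E, B, H, G

t=0: L0/L1/L2 = B/-/- → run B
t=1: L0/L1/L2 = BC/-/- → run B
t=2: L0/L1/L2 = BCD/-/- → run B
t=3: L0/L1/L2 = BCDEH/-/- → run B
t=4: L0/L1/L2 = CDEH/B/- → run C
t=5: L0/L1/L2 = CDEH/B/- → run C
t=6: L0/L1/L2 = DEHG/B/- → run D
t=7: L0/L1/L2 = DEHG/B/- → run D
t=8: L0/L1/L2 = EHG/B/- → run E
t=9: L0/L1/L2 = EHG/B/- → run E
t=10: L0/L1/L2 = EHG/B/- → run E
t=11: L0/L1/L2 = EHG/B/- → run E
t=12: L0/L1/L2 = HG/B/- → run H
t=13: L0/L1/L2 = HG/B/- → run H
t=14: L0/L1/L2 = HG/B/- → run H
t=15: L0/L1/L2 = HG/B/- → run H
t=16: L0/L1/L2 = G/BH/- → run G
t=17: L0/L1/L2 = G/BH/- → run G
t=18: L0/L1/L2 = G/BH/- → run G
t=19: L0/L1/L2 = G/BH/- → run G
t=20: L0/L1/L2 = -/BHG/- → run B
t=21: L0/L1/L2 = -/BHG/- → run B
t=22: L0/L1/L2 = -/BHG/- → run B
t=23: L0/L1/L2 = -/HG/- → run H
t=24: L0/L1/L2 = -/HG/- → run H
t=25: L0/L1/L2 = -/HG/- → run H
t=26: L0/L1/L2 = -/G/- → run G
t=27: L0/L1/L2 = -/G/- → run G
t=28: (idle)
t=29: (idle)
t=30: (idle)
t=31: (idle)
t=32: (idle)
t=33: (idle)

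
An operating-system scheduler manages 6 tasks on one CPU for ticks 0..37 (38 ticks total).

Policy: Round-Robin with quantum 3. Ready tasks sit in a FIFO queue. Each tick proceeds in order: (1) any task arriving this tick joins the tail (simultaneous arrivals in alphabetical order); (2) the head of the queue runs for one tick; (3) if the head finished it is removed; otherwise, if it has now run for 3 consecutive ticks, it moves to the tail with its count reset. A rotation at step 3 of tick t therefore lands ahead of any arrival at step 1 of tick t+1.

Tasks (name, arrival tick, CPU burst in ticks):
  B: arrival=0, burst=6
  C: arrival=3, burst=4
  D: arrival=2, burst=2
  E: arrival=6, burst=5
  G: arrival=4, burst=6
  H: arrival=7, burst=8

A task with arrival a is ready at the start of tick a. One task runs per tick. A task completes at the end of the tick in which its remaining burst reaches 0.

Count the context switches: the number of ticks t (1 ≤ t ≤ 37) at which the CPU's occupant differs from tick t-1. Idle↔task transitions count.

context switches = 11

t=0: queue=[B] q_used=0 → run B
t=1: queue=[B] q_used=1 → run B
t=2: queue=[B,D] q_used=2 → run B
t=3: queue=[D,B,C] q_used=0 → run D
t=4: queue=[D,B,C,G] q_used=1 → run D
t=5: queue=[B,C,G] q_used=0 → run B
t=6: queue=[B,C,G,E] q_used=1 → run B
t=7: queue=[B,C,G,E,H] q_used=2 → run B
t=8: queue=[C,G,E,H] q_used=0 → run C
t=9: queue=[C,G,E,H] q_used=1 → run C
t=10: queue=[C,G,E,H] q_used=2 → run C
t=11: queue=[G,E,H,C] q_used=0 → run G
t=12: queue=[G,E,H,C] q_used=1 → run G
t=13: queue=[G,E,H,C] q_used=2 → run G
t=14: queue=[E,H,C,G] q_used=0 → run E
t=15: queue=[E,H,C,G] q_used=1 → run E
t=16: queue=[E,H,C,G] q_used=2 → run E
t=17: queue=[H,C,G,E] q_used=0 → run H
t=18: queue=[H,C,G,E] q_used=1 → run H
t=19: queue=[H,C,G,E] q_used=2 → run H
t=20: queue=[C,G,E,H] q_used=0 → run C
t=21: queue=[G,E,H] q_used=0 → run G
t=22: queue=[G,E,H] q_used=1 → run G
t=23: queue=[G,E,H] q_used=2 → run G
t=24: queue=[E,H] q_used=0 → run E
t=25: queue=[E,H] q_used=1 → run E
t=26: queue=[H] q_used=0 → run H
t=27: queue=[H] q_used=1 → run H
t=28: queue=[H] q_used=2 → run H
t=29: queue=[H] q_used=0 → run H
t=30: queue=[H] q_used=1 → run H
t=31: (idle)
t=32: (idle)
t=33: (idle)
t=34: (idle)
t=35: (idle)
t=36: (idle)
t=37: (idle)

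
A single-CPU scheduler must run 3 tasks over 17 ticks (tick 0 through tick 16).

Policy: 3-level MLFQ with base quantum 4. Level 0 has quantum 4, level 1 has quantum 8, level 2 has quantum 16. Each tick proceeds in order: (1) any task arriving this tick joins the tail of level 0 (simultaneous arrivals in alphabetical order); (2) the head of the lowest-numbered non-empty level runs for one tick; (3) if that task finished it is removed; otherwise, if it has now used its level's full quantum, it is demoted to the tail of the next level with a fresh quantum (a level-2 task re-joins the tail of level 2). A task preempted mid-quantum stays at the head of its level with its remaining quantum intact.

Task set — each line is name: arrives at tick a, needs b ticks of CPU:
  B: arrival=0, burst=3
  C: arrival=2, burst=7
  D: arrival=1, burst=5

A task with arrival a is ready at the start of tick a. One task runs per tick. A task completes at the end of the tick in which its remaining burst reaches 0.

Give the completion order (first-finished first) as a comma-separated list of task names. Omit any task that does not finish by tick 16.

t=0: L0/L1/L2 = B/-/- → run B
t=1: L0/L1/L2 = BD/-/- → run B
t=2: L0/L1/L2 = BDC/-/- → run B
t=3: L0/L1/L2 = DC/-/- → run D
t=4: L0/L1/L2 = DC/-/- → run D
t=5: L0/L1/L2 = DC/-/- → run D
t=6: L0/L1/L2 = DC/-/- → run D
t=7: L0/L1/L2 = C/D/- → run C
t=8: L0/L1/L2 = C/D/- → run C
t=9: L0/L1/L2 = C/D/- → run C
t=10: L0/L1/L2 = C/D/- → run C
t=11: L0/L1/L2 = -/DC/- → run D
t=12: L0/L1/L2 = -/C/- → run C
t=13: L0/L1/L2 = -/C/- → run C
t=14: L0/L1/L2 = -/C/- → run C
t=15: (idle)
t=16: (idle)

completion order = B, D, C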